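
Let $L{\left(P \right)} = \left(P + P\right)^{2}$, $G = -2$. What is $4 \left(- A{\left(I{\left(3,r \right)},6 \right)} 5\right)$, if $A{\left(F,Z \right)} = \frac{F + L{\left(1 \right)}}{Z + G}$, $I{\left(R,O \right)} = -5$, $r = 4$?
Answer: $5$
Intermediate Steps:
$L{\left(P \right)} = 4 P^{2}$ ($L{\left(P \right)} = \left(2 P\right)^{2} = 4 P^{2}$)
$A{\left(F,Z \right)} = \frac{4 + F}{-2 + Z}$ ($A{\left(F,Z \right)} = \frac{F + 4 \cdot 1^{2}}{Z - 2} = \frac{F + 4 \cdot 1}{-2 + Z} = \frac{F + 4}{-2 + Z} = \frac{4 + F}{-2 + Z}$)
$4 \left(- A{\left(I{\left(3,r \right)},6 \right)} 5\right) = 4 \left(- \frac{4 - 5}{-2 + 6} \cdot 5\right) = 4 \left(- \frac{1}{4} \left(-1\right) 5\right) = 4 \left(- \frac{\left(-1\right) 5}{4}\right) = 4 \left(\left(-1\right) \left(- \frac{5}{4}\right)\right) = 4 \cdot \frac{5}{4} = 5$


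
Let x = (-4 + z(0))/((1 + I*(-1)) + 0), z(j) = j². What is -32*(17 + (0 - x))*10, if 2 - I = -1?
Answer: -4800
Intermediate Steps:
I = 3 (I = 2 - 1*(-1) = 2 + 1 = 3)
x = 2 (x = (-4 + 0²)/((1 + 3*(-1)) + 0) = (-4 + 0)/((1 - 3) + 0) = -4/(-2 + 0) = -4/(-2) = -4*(-½) = 2)
-32*(17 + (0 - x))*10 = -32*(17 + (0 - 1*2))*10 = -32*(17 + (0 - 2))*10 = -32*(17 - 2)*10 = -32*15*10 = -480*10 = -4800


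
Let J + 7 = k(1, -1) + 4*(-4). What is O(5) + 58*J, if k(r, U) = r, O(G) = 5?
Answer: -1271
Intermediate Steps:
J = -22 (J = -7 + (1 + 4*(-4)) = -7 + (1 - 16) = -7 - 15 = -22)
O(5) + 58*J = 5 + 58*(-22) = 5 - 1276 = -1271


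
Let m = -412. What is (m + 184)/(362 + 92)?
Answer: -114/227 ≈ -0.50220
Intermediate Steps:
(m + 184)/(362 + 92) = (-412 + 184)/(362 + 92) = -228/454 = -228*1/454 = -114/227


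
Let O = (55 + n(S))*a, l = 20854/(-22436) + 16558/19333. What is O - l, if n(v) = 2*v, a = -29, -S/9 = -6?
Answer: -1025164549291/216877594 ≈ -4726.9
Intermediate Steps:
S = 54 (S = -9*(-6) = 54)
l = -15837547/216877594 (l = 20854*(-1/22436) + 16558*(1/19333) = -10427/11218 + 16558/19333 = -15837547/216877594 ≈ -0.073025)
O = -4727 (O = (55 + 2*54)*(-29) = (55 + 108)*(-29) = 163*(-29) = -4727)
O - l = -4727 - 1*(-15837547/216877594) = -4727 + 15837547/216877594 = -1025164549291/216877594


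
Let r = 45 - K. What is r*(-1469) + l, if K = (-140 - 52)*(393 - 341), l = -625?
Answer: -14733226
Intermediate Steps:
K = -9984 (K = -192*52 = -9984)
r = 10029 (r = 45 - 1*(-9984) = 45 + 9984 = 10029)
r*(-1469) + l = 10029*(-1469) - 625 = -14732601 - 625 = -14733226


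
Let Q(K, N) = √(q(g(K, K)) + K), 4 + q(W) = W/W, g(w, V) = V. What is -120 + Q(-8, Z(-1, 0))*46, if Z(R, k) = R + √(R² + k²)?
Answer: -120 + 46*I*√11 ≈ -120.0 + 152.56*I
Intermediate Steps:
q(W) = -3 (q(W) = -4 + W/W = -4 + 1 = -3)
Q(K, N) = √(-3 + K)
-120 + Q(-8, Z(-1, 0))*46 = -120 + √(-3 - 8)*46 = -120 + √(-11)*46 = -120 + (I*√11)*46 = -120 + 46*I*√11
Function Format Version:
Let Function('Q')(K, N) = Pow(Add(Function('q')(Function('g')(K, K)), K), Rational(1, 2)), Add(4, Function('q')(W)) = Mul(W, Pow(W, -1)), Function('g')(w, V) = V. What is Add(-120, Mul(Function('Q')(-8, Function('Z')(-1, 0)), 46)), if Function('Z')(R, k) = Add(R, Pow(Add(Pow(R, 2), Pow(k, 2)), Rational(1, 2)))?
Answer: Add(-120, Mul(46, I, Pow(11, Rational(1, 2)))) ≈ Add(-120.00, Mul(152.56, I))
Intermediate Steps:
Function('q')(W) = -3 (Function('q')(W) = Add(-4, Mul(W, Pow(W, -1))) = Add(-4, 1) = -3)
Function('Q')(K, N) = Pow(Add(-3, K), Rational(1, 2))
Add(-120, Mul(Function('Q')(-8, Function('Z')(-1, 0)), 46)) = Add(-120, Mul(Pow(Add(-3, -8), Rational(1, 2)), 46)) = Add(-120, Mul(Pow(-11, Rational(1, 2)), 46)) = Add(-120, Mul(Mul(I, Pow(11, Rational(1, 2))), 46)) = Add(-120, Mul(46, I, Pow(11, Rational(1, 2))))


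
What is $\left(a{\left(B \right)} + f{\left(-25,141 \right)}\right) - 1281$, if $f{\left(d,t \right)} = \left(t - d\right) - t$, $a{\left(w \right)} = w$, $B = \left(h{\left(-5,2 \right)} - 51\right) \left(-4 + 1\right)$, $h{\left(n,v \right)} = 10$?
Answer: $-1133$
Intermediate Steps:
$B = 123$ ($B = \left(10 - 51\right) \left(-4 + 1\right) = \left(-41\right) \left(-3\right) = 123$)
$f{\left(d,t \right)} = - d$
$\left(a{\left(B \right)} + f{\left(-25,141 \right)}\right) - 1281 = \left(123 - -25\right) - 1281 = \left(123 + 25\right) - 1281 = 148 - 1281 = -1133$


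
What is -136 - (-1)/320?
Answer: -43519/320 ≈ -136.00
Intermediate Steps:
-136 - (-1)/320 = -136 - 1*(-1/320) = -136 + 1/320 = -43519/320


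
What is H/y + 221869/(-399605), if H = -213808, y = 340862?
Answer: -80532728459/68105079755 ≈ -1.1825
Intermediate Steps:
H/y + 221869/(-399605) = -213808/340862 + 221869/(-399605) = -213808*1/340862 + 221869*(-1/399605) = -106904/170431 - 221869/399605 = -80532728459/68105079755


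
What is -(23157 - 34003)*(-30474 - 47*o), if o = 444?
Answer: -556855332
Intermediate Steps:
-(23157 - 34003)*(-30474 - 47*o) = -(23157 - 34003)*(-30474 - 47*444) = -(-10846)*(-30474 - 20868) = -(-10846)*(-51342) = -1*556855332 = -556855332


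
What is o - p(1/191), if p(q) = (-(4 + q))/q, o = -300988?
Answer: -300223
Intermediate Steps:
p(q) = (-4 - q)/q (p(q) = (-(4 + q))/q = (-4 - q)/q)
o - p(1/191) = -300988 - (-4 - 1/191)/(1/191) = -300988 - (-4 - 1*1/191)/1/191 = -300988 - 191*(-4 - 1/191) = -300988 - 191*(-765)/191 = -300988 - 1*(-765) = -300988 + 765 = -300223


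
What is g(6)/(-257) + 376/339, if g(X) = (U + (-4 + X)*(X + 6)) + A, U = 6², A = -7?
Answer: 78665/87123 ≈ 0.90292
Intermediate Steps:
U = 36
g(X) = 29 + (-4 + X)*(6 + X) (g(X) = (36 + (-4 + X)*(X + 6)) - 7 = (36 + (-4 + X)*(6 + X)) - 7 = 29 + (-4 + X)*(6 + X))
g(6)/(-257) + 376/339 = (5 + 6² + 2*6)/(-257) + 376/339 = (5 + 36 + 12)*(-1/257) + 376*(1/339) = 53*(-1/257) + 376/339 = -53/257 + 376/339 = 78665/87123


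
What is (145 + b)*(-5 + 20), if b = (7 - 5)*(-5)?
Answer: 2025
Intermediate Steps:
b = -10 (b = 2*(-5) = -10)
(145 + b)*(-5 + 20) = (145 - 10)*(-5 + 20) = 135*15 = 2025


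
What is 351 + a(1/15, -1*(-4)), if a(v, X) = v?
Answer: 5266/15 ≈ 351.07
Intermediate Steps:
351 + a(1/15, -1*(-4)) = 351 + 1/15 = 5266/15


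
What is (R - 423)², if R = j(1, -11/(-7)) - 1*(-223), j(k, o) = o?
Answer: 1929321/49 ≈ 39374.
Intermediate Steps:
R = 1572/7 (R = -11/(-7) - 1*(-223) = -11*(-⅐) + 223 = 11/7 + 223 = 1572/7 ≈ 224.57)
(R - 423)² = (1572/7 - 423)² = (-1389/7)² = 1929321/49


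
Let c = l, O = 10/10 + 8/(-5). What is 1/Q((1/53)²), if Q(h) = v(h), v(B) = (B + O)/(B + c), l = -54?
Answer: 758425/8422 ≈ 90.053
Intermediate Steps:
O = -⅗ (O = 10*(⅒) + 8*(-⅕) = 1 - 8/5 = -⅗ ≈ -0.60000)
c = -54
v(B) = (-⅗ + B)/(-54 + B) (v(B) = (B - ⅗)/(B - 54) = (-⅗ + B)/(-54 + B))
Q(h) = (-⅗ + h)/(-54 + h)
1/Q((1/53)²) = 1/((-⅗ + (1/53)²)/(-54 + (1/53)²)) = 1/((-⅗ + 1/2809)/(-54 + 1/2809)) = 1/(-8422/14045/(-151685/2809)) = 1/(-2809/151685*(-8422/14045)) = 1/(8422/758425) = 758425/8422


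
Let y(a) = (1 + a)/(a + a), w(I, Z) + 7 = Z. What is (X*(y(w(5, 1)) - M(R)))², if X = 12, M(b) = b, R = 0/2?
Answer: 25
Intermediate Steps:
R = 0 (R = 0*(½) = 0)
w(I, Z) = -7 + Z
y(a) = (1 + a)/(2*a) (y(a) = (1 + a)/((2*a)) = (1 + a)*(1/(2*a)) = (1 + a)/(2*a))
(X*(y(w(5, 1)) - M(R)))² = (12*((1 + (-7 + 1))/(2*(-7 + 1)) - 1*0))² = (12*((½)*(1 - 6)/(-6) + 0))² = (12*((½)*(-⅙)*(-5) + 0))² = (12*(5/12 + 0))² = (12*(5/12))² = 5² = 25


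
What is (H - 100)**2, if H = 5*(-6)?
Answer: 16900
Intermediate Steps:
H = -30
(H - 100)**2 = (-30 - 100)**2 = (-130)**2 = 16900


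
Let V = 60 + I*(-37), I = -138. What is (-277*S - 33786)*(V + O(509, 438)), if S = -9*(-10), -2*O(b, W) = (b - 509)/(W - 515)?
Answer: -303326856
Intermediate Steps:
V = 5166 (V = 60 - 138*(-37) = 60 + 5106 = 5166)
O(b, W) = -(-509 + b)/(2*(-515 + W)) (O(b, W) = -(b - 509)/(2*(W - 515)) = -(-509 + b)/(2*(-515 + W)))
S = 90
(-277*S - 33786)*(V + O(509, 438)) = (-277*90 - 33786)*(5166 + (509 - 1*509)/(2*(-515 + 438))) = (-24930 - 33786)*(5166 + (½)*(509 - 509)/(-77)) = -58716*(5166 + (½)*(-1/77)*0) = -58716*(5166 + 0) = -58716*5166 = -303326856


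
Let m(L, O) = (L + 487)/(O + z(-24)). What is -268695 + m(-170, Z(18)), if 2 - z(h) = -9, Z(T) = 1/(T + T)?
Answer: -106660503/397 ≈ -2.6867e+5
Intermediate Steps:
Z(T) = 1/(2*T)
z(h) = 11 (z(h) = 2 - 1*(-9) = 2 + 9 = 11)
m(L, O) = (487 + L)/(11 + O) (m(L, O) = (L + 487)/(O + 11) = (487 + L)/(11 + O))
-268695 + m(-170, Z(18)) = -268695 + (487 - 170)/(11 + (1/2)/18) = -268695 + 317/(11 + (1/2)*(1/18)) = -268695 + 317/(11 + 1/36) = -268695 + 317/(397/36) = -268695 + (36/397)*317 = -268695 + 11412/397 = -106660503/397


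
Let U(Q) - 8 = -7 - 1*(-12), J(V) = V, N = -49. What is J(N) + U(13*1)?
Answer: -36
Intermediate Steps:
U(Q) = 13 (U(Q) = 8 + (-7 - 1*(-12)) = 8 + (-7 + 12) = 8 + 5 = 13)
J(N) + U(13*1) = -49 + 13 = -36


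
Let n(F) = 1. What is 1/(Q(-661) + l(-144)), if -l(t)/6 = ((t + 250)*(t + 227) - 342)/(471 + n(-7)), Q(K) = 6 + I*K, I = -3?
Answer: 59/111009 ≈ 0.00053149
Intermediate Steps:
Q(K) = 6 - 3*K
l(t) = 513/118 - 3*(227 + t)*(250 + t)/236 (l(t) = -6*((t + 250)*(t + 227) - 342)/(471 + 1) = -6*((250 + t)*(227 + t) - 342)/472 = -6*((227 + t)*(250 + t) - 342)/472 = -6*(-342 + (227 + t)*(250 + t))/472 = -6*(-171/236 + (227 + t)*(250 + t)/472) = 513/118 - 3*(227 + t)*(250 + t)/236)
1/(Q(-661) + l(-144)) = 1/((6 - 3*(-661)) + (-42306/59 - 1431/236*(-144) - 3/236*(-144)**2)) = 1/((6 + 1983) + (-42306/59 + 51516/59 - 3/236*20736)) = 1/(1989 + (-42306/59 + 51516/59 - 15552/59)) = 1/(1989 - 6342/59) = 1/(111009/59) = 59/111009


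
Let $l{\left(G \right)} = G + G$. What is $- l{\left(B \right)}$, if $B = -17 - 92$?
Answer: $218$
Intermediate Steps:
$B = -109$ ($B = -17 - 92 = -109$)
$l{\left(G \right)} = 2 G$
$- l{\left(B \right)} = - 2 \left(-109\right) = \left(-1\right) \left(-218\right) = 218$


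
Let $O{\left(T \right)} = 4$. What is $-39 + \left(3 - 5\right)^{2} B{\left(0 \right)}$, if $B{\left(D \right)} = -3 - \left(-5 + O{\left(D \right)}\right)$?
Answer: $-47$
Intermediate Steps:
$B{\left(D \right)} = -2$ ($B{\left(D \right)} = -3 - \left(-5 + 4\right) = -3 - -1 = -3 + 1 = -2$)
$-39 + \left(3 - 5\right)^{2} B{\left(0 \right)} = -39 + \left(3 - 5\right)^{2} \left(-2\right) = -39 + \left(-2\right)^{2} \left(-2\right) = -39 + 4 \left(-2\right) = -39 - 8 = -47$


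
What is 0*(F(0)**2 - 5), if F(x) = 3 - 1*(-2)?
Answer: 0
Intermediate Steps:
F(x) = 5 (F(x) = 3 + 2 = 5)
0*(F(0)**2 - 5) = 0*(5**2 - 5) = 0*(25 - 5) = 0*20 = 0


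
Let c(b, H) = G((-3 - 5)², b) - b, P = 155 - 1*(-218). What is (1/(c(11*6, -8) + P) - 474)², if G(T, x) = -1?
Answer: 21037471849/93636 ≈ 2.2467e+5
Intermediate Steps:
P = 373 (P = 155 + 218 = 373)
c(b, H) = -1 - b
(1/(c(11*6, -8) + P) - 474)² = (1/((-1 - 11*6) + 373) - 474)² = (1/((-1 - 1*66) + 373) - 474)² = (1/((-1 - 66) + 373) - 474)² = (1/(-67 + 373) - 474)² = (1/306 - 474)² = (-145043/306)² = 21037471849/93636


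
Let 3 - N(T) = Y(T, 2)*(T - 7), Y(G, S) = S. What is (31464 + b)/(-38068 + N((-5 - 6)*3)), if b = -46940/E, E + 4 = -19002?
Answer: -299025862/360971455 ≈ -0.82839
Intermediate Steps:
E = -19006 (E = -4 - 19002 = -19006)
b = 23470/9503 (b = -46940/(-19006) = -46940*(-1/19006) = 23470/9503 ≈ 2.4697)
N(T) = 17 - 2*T (N(T) = 3 - 2*(T - 7) = 3 - 2*(-7 + T) = 3 - (-14 + 2*T) = 3 + (14 - 2*T) = 17 - 2*T)
(31464 + b)/(-38068 + N((-5 - 6)*3)) = (31464 + 23470/9503)/(-38068 + (17 - 2*(-5 - 6)*3)) = 299025862/(9503*(-38068 + (17 - (-22)*3))) = 299025862/(9503*(-38068 + (17 - 2*(-33)))) = 299025862/(9503*(-38068 + (17 + 66))) = 299025862/(9503*(-38068 + 83)) = (299025862/9503)/(-37985) = (299025862/9503)*(-1/37985) = -299025862/360971455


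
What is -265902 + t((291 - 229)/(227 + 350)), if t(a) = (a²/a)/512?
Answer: -39276916193/147712 ≈ -2.6590e+5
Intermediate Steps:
t(a) = a/512 (t(a) = a*(1/512) = a/512)
-265902 + t((291 - 229)/(227 + 350)) = -265902 + ((291 - 229)/(227 + 350))/512 = -265902 + (62/577)/512 = -265902 + (62*(1/577))/512 = -265902 + (1/512)*(62/577) = -265902 + 31/147712 = -39276916193/147712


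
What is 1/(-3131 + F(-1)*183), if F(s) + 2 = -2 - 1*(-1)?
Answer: -1/3680 ≈ -0.00027174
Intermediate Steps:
F(s) = -3 (F(s) = -2 + (-2 - 1*(-1)) = -2 + (-2 + 1) = -2 - 1 = -3)
1/(-3131 + F(-1)*183) = 1/(-3131 - 3*183) = 1/(-3131 - 549) = 1/(-3680) = -1/3680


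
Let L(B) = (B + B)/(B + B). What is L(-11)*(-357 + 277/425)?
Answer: -151448/425 ≈ -356.35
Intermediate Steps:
L(B) = 1 (L(B) = (2*B)/((2*B)) = (2*B)*(1/(2*B)) = 1)
L(-11)*(-357 + 277/425) = 1*(-357 + 277/425) = 1*(-151448/425) = -151448/425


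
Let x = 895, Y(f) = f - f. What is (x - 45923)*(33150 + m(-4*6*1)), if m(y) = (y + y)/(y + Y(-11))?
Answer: -1492768256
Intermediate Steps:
Y(f) = 0
m(y) = 2 (m(y) = (y + y)/(y + 0) = (2*y)/y = 2)
(x - 45923)*(33150 + m(-4*6*1)) = (895 - 45923)*(33150 + 2) = -45028*33152 = -1492768256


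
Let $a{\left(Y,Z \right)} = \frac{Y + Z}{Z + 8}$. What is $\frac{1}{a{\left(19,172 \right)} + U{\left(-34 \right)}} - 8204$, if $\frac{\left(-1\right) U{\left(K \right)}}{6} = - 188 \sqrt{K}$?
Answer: $\frac{64 \left(- 26027190 \sqrt{34} + 24481 i\right)}{- 191 i + 203040 \sqrt{34}} \approx -8204.0 - 0.00015204 i$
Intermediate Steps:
$a{\left(Y,Z \right)} = \frac{Y + Z}{8 + Z}$
$U{\left(K \right)} = 1128 \sqrt{K}$ ($U{\left(K \right)} = - 6 \left(- 188 \sqrt{K}\right) = 1128 \sqrt{K}$)
$\frac{1}{a{\left(19,172 \right)} + U{\left(-34 \right)}} - 8204 = \frac{1}{\frac{19 + 172}{8 + 172} + 1128 \sqrt{-34}} - 8204 = \frac{1}{\frac{1}{180} \cdot 191 + 1128 i \sqrt{34}} - 8204 = \frac{1}{\frac{191}{180} + 1128 i \sqrt{34}} - 8204 = -8204 + \frac{1}{\frac{191}{180} + 1128 i \sqrt{34}}$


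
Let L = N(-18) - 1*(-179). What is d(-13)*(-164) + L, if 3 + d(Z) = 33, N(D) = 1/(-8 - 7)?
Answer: -71116/15 ≈ -4741.1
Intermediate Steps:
N(D) = -1/15 (N(D) = 1/(-15) = -1/15)
d(Z) = 30 (d(Z) = -3 + 33 = 30)
L = 2684/15 (L = -1/15 - 1*(-179) = -1/15 + 179 = 2684/15 ≈ 178.93)
d(-13)*(-164) + L = 30*(-164) + 2684/15 = -4920 + 2684/15 = -71116/15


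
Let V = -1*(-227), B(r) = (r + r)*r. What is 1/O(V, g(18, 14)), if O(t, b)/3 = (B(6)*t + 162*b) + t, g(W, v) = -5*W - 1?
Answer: 1/5487 ≈ 0.00018225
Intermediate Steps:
B(r) = 2*r**2 (B(r) = (2*r)*r = 2*r**2)
g(W, v) = -1 - 5*W
V = 227
O(t, b) = 219*t + 486*b (O(t, b) = 3*(((2*6**2)*t + 162*b) + t) = 3*(((2*36)*t + 162*b) + t) = 3*((72*t + 162*b) + t) = 3*(73*t + 162*b) = 219*t + 486*b)
1/O(V, g(18, 14)) = 1/(219*227 + 486*(-1 - 5*18)) = 1/(49713 + 486*(-1 - 90)) = 1/(49713 + 486*(-91)) = 1/(49713 - 44226) = 1/5487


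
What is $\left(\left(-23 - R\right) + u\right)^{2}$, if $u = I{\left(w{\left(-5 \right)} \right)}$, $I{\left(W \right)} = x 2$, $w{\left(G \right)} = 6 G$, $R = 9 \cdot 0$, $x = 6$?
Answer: $121$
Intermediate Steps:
$R = 0$
$I{\left(W \right)} = 12$ ($I{\left(W \right)} = 6 \cdot 2 = 12$)
$u = 12$
$\left(\left(-23 - R\right) + u\right)^{2} = \left(\left(-23 - 0\right) + 12\right)^{2} = \left(\left(-23 + 0\right) + 12\right)^{2} = \left(-23 + 12\right)^{2} = \left(-11\right)^{2} = 121$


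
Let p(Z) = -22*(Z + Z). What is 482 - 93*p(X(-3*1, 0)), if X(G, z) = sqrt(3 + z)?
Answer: 482 + 4092*sqrt(3) ≈ 7569.6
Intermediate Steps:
p(Z) = -44*Z
482 - 93*p(X(-3*1, 0)) = 482 - (-4092)*sqrt(3 + 0) = 482 - (-4092)*sqrt(3) = 482 + 4092*sqrt(3)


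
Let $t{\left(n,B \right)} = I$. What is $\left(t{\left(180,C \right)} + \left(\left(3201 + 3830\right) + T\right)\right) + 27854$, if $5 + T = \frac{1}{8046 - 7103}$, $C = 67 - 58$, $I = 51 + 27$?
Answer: $\frac{32965395}{943} \approx 34958.0$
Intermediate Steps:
$I = 78$
$C = 9$ ($C = 67 - 58 = 9$)
$t{\left(n,B \right)} = 78$
$T = - \frac{4714}{943}$ ($T = -5 + \frac{1}{8046 - 7103} = -5 + \frac{1}{943} = - \frac{4714}{943} \approx -4.9989$)
$\left(t{\left(180,C \right)} + \left(\left(3201 + 3830\right) + T\right)\right) + 27854 = \left(78 + \left(\left(3201 + 3830\right) - \frac{4714}{943}\right)\right) + 27854 = \left(78 + \left(7031 - \frac{4714}{943}\right)\right) + 27854 = \left(78 + \frac{6625519}{943}\right) + 27854 = \frac{6699073}{943} + 27854 = \frac{32965395}{943}$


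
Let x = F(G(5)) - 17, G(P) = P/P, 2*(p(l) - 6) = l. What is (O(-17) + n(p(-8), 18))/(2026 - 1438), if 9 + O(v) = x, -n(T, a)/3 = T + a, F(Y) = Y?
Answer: -85/588 ≈ -0.14456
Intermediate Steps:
p(l) = 6 + l/2
G(P) = 1
n(T, a) = -3*T - 3*a (n(T, a) = -3*(T + a) = -3*T - 3*a)
x = -16 (x = 1 - 17 = -16)
O(v) = -25 (O(v) = -9 - 16 = -25)
(O(-17) + n(p(-8), 18))/(2026 - 1438) = (-25 + (-3*(6 + (1/2)*(-8)) - 3*18))/(2026 - 1438) = (-25 + (-3*(6 - 4) - 54))/588 = (-25 + (-3*2 - 54))*(1/588) = (-25 + (-6 - 54))*(1/588) = (-25 - 60)*(1/588) = -85*1/588 = -85/588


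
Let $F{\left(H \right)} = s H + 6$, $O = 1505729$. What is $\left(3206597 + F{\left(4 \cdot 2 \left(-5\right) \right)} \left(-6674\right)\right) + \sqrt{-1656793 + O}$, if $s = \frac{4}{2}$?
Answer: $3700473 + 2 i \sqrt{37766} \approx 3.7005 \cdot 10^{6} + 388.67 i$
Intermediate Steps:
$s = 2$ ($s = 4 \cdot \frac{1}{2} = 2$)
$F{\left(H \right)} = 6 + 2 H$ ($F{\left(H \right)} = 2 H + 6 = 6 + 2 H$)
$\left(3206597 + F{\left(4 \cdot 2 \left(-5\right) \right)} \left(-6674\right)\right) + \sqrt{-1656793 + O} = \left(3206597 + \left(6 + 2 \cdot 4 \cdot 2 \left(-5\right)\right) \left(-6674\right)\right) + \sqrt{-1656793 + 1505729} = \left(3206597 + \left(6 + 2 \cdot 8 \left(-5\right)\right) \left(-6674\right)\right) + \sqrt{-151064} = \left(3206597 + \left(6 + 2 \left(-40\right)\right) \left(-6674\right)\right) + 2 i \sqrt{37766} = \left(3206597 + \left(6 - 80\right) \left(-6674\right)\right) + 2 i \sqrt{37766} = \left(3206597 - -493876\right) + 2 i \sqrt{37766} = \left(3206597 + 493876\right) + 2 i \sqrt{37766} = 3700473 + 2 i \sqrt{37766}$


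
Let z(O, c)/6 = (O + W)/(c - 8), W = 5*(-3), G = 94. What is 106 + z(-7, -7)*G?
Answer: 4666/5 ≈ 933.20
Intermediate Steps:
W = -15
z(O, c) = 6*(-15 + O)/(-8 + c) (z(O, c) = 6*((O - 15)/(c - 8)) = 6*((-15 + O)/(-8 + c)) = 6*(-15 + O)/(-8 + c))
106 + z(-7, -7)*G = 106 + (6*(-15 - 7)/(-8 - 7))*94 = 106 + (6*(-22)/(-15))*94 = 106 + (6*(-1/15)*(-22))*94 = 106 + (44/5)*94 = 106 + 4136/5 = 4666/5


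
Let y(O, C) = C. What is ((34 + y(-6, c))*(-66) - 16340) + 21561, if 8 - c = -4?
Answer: 2185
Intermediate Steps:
c = 12 (c = 8 - 1*(-4) = 8 + 4 = 12)
((34 + y(-6, c))*(-66) - 16340) + 21561 = ((34 + 12)*(-66) - 16340) + 21561 = (46*(-66) - 16340) + 21561 = (-3036 - 16340) + 21561 = -19376 + 21561 = 2185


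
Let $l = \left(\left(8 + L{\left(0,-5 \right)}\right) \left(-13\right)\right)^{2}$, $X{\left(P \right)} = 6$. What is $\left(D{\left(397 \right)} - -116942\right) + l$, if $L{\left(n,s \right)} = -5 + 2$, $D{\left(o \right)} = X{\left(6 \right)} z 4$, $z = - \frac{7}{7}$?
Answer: $121143$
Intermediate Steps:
$z = -1$ ($z = \left(-7\right) \frac{1}{7} = -1$)
$D{\left(o \right)} = -24$ ($D{\left(o \right)} = 6 \left(-1\right) 4 = \left(-6\right) 4 = -24$)
$L{\left(n,s \right)} = -3$
$l = 4225$ ($l = \left(\left(8 - 3\right) \left(-13\right)\right)^{2} = \left(5 \left(-13\right)\right)^{2} = \left(-65\right)^{2} = 4225$)
$\left(D{\left(397 \right)} - -116942\right) + l = \left(-24 - -116942\right) + 4225 = \left(-24 + 116942\right) + 4225 = 116918 + 4225 = 121143$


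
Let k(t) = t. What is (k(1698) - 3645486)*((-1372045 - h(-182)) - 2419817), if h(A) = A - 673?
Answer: 13813625814516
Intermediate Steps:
h(A) = -673 + A
(k(1698) - 3645486)*((-1372045 - h(-182)) - 2419817) = (1698 - 3645486)*((-1372045 - (-673 - 182)) - 2419817) = -3643788*((-1372045 - 1*(-855)) - 2419817) = -3643788*((-1372045 + 855) - 2419817) = -3643788*(-1371190 - 2419817) = -3643788*(-3791007) = 13813625814516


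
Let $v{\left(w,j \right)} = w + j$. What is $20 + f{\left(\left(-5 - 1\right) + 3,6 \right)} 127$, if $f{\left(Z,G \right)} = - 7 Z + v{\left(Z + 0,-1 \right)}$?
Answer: $2179$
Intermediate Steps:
$v{\left(w,j \right)} = j + w$
$f{\left(Z,G \right)} = -1 - 6 Z$ ($f{\left(Z,G \right)} = - 7 Z + \left(-1 + \left(Z + 0\right)\right) = - 7 Z + \left(-1 + Z\right) = -1 - 6 Z$)
$20 + f{\left(\left(-5 - 1\right) + 3,6 \right)} 127 = 20 + \left(-1 - 6 \left(\left(-5 - 1\right) + 3\right)\right) 127 = 20 + \left(-1 - 6 \left(-6 + 3\right)\right) 127 = 20 + \left(-1 - -18\right) 127 = 20 + \left(-1 + 18\right) 127 = 20 + 17 \cdot 127 = 20 + 2159 = 2179$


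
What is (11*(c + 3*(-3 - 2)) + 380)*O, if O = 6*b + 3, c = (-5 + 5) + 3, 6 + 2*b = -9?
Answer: -10416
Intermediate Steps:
b = -15/2 (b = -3 + (1/2)*(-9) = -3 - 9/2 = -15/2 ≈ -7.5000)
c = 3 (c = 0 + 3 = 3)
O = -42 (O = 6*(-15/2) + 3 = -45 + 3 = -42)
(11*(c + 3*(-3 - 2)) + 380)*O = (11*(3 + 3*(-3 - 2)) + 380)*(-42) = (11*(3 + 3*(-5)) + 380)*(-42) = (11*(3 - 15) + 380)*(-42) = (11*(-12) + 380)*(-42) = (-132 + 380)*(-42) = 248*(-42) = -10416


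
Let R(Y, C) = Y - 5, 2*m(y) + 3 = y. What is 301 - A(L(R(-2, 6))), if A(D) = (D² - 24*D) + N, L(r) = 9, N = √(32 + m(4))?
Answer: 436 - √130/2 ≈ 430.30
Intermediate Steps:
m(y) = -3/2 + y/2
N = √130/2 (N = √(32 + (-3/2 + (½)*4)) = √(32 + (-3/2 + 2)) = √(32 + ½) = √(65/2) = √130/2 ≈ 5.7009)
R(Y, C) = -5 + Y
A(D) = D² + √130/2 - 24*D (A(D) = (D² - 24*D) + √130/2 = D² + √130/2 - 24*D)
301 - A(L(R(-2, 6))) = 301 - (9² + √130/2 - 24*9) = 301 - (81 + √130/2 - 216) = 301 - (-135 + √130/2) = 301 + (135 - √130/2) = 436 - √130/2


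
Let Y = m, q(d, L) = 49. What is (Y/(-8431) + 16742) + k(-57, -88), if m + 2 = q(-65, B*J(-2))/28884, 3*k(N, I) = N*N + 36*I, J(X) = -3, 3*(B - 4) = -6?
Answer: 4083603773795/243521004 ≈ 16769.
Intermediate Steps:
B = 2 (B = 4 + (⅓)*(-6) = 4 - 2 = 2)
k(N, I) = 12*I + N²/3 (k(N, I) = (N*N + 36*I)/3 = (N² + 36*I)/3 = 12*I + N²/3)
m = -57719/28884 (m = -2 + 49/28884 = -57719/28884 ≈ -1.9983)
Y = -57719/28884 ≈ -1.9983
(Y/(-8431) + 16742) + k(-57, -88) = (-57719/28884/(-8431) + 16742) + (12*(-88) + (⅓)*(-57)²) = (-57719/28884*(-1/8431) + 16742) + (-1056 + (⅓)*3249) = (57719/243521004 + 16742) + (-1056 + 1083) = 4077028706687/243521004 + 27 = 4083603773795/243521004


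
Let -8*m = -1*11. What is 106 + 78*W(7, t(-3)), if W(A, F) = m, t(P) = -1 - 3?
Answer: 853/4 ≈ 213.25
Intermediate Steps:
t(P) = -4
m = 11/8 (m = -(-1)*11/8 = -⅛*(-11) = 11/8 ≈ 1.3750)
W(A, F) = 11/8
106 + 78*W(7, t(-3)) = 106 + 78*(11/8) = 106 + 429/4 = 853/4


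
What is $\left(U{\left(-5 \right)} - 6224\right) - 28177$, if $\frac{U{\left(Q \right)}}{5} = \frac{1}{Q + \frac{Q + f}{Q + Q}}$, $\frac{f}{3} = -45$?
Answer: $- \frac{309604}{9} \approx -34400.0$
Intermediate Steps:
$f = -135$ ($f = 3 \left(-45\right) = -135$)
$U{\left(Q \right)} = \frac{5}{Q + \frac{-135 + Q}{2 Q}}$ ($U{\left(Q \right)} = \frac{5}{Q + \frac{Q - 135}{Q + Q}} = \frac{5}{Q + \frac{-135 + Q}{2 Q}}$)
$\left(U{\left(-5 \right)} - 6224\right) - 28177 = \left(10 \left(-5\right) \frac{1}{-135 - 5 + 2 \left(-5\right)^{2}} - 6224\right) - 28177 = \left(10 \left(-5\right) \frac{1}{-135 - 5 + 2 \cdot 25} - 6224\right) - 28177 = \left(10 \left(-5\right) \frac{1}{-135 - 5 + 50} - 6224\right) - 28177 = \left(10 \left(-5\right) \frac{1}{-90} - 6224\right) - 28177 = \left(10 \left(-5\right) \left(- \frac{1}{90}\right) - 6224\right) - 28177 = \left(\frac{5}{9} - 6224\right) - 28177 = - \frac{56011}{9} - 28177 = - \frac{309604}{9}$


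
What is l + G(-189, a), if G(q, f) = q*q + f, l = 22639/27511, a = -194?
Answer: 977405936/27511 ≈ 35528.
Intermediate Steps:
l = 22639/27511 (l = 22639*(1/27511) = 22639/27511 ≈ 0.82291)
G(q, f) = f + q² (G(q, f) = q² + f = f + q²)
l + G(-189, a) = 22639/27511 + (-194 + (-189)²) = 22639/27511 + (-194 + 35721) = 22639/27511 + 35527 = 977405936/27511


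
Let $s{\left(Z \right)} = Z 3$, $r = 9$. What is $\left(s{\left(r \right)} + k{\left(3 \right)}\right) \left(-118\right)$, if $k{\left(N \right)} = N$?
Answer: $-3540$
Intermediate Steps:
$s{\left(Z \right)} = 3 Z$
$\left(s{\left(r \right)} + k{\left(3 \right)}\right) \left(-118\right) = \left(3 \cdot 9 + 3\right) \left(-118\right) = \left(27 + 3\right) \left(-118\right) = 30 \left(-118\right) = -3540$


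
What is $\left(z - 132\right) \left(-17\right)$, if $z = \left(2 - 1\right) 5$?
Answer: $2159$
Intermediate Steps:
$z = 5$ ($z = 1 \cdot 5 = 5$)
$\left(z - 132\right) \left(-17\right) = \left(5 - 132\right) \left(-17\right) = \left(-127\right) \left(-17\right) = 2159$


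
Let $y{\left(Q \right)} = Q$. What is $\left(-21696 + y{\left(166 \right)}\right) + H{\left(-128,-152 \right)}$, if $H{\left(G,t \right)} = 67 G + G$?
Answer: $-30234$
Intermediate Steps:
$H{\left(G,t \right)} = 68 G$
$\left(-21696 + y{\left(166 \right)}\right) + H{\left(-128,-152 \right)} = \left(-21696 + 166\right) + 68 \left(-128\right) = -21530 - 8704 = -30234$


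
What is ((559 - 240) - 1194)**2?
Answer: 765625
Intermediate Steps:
((559 - 240) - 1194)**2 = (319 - 1194)**2 = (-875)**2 = 765625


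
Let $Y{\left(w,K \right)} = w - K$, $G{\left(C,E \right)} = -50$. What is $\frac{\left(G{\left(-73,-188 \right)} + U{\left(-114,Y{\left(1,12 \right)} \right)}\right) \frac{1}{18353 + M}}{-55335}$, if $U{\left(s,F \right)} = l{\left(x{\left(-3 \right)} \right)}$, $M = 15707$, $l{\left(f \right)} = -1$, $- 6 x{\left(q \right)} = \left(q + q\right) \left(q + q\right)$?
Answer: $\frac{1}{36955100} \approx 2.706 \cdot 10^{-8}$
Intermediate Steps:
$x{\left(q \right)} = - \frac{2 q^{2}}{3}$ ($x{\left(q \right)} = - \frac{\left(q + q\right) \left(q + q\right)}{6} = - \frac{2 q 2 q}{6} = - \frac{4 q^{2}}{6} = - \frac{2 q^{2}}{3}$)
$U{\left(s,F \right)} = -1$
$\frac{\left(G{\left(-73,-188 \right)} + U{\left(-114,Y{\left(1,12 \right)} \right)}\right) \frac{1}{18353 + M}}{-55335} = \frac{\left(-50 - 1\right) \frac{1}{18353 + 15707}}{-55335} = - \frac{51}{34060} \left(- \frac{1}{55335}\right) = \left(-51\right) \frac{1}{34060} \left(- \frac{1}{55335}\right) = \left(- \frac{51}{34060}\right) \left(- \frac{1}{55335}\right) = \frac{1}{36955100}$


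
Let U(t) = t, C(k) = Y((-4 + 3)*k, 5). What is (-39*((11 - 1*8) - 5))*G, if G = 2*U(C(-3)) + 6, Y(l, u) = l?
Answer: 936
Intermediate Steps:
C(k) = -k (C(k) = (-4 + 3)*k = -k)
G = 12 (G = 2*(-1*(-3)) + 6 = 2*3 + 6 = 6 + 6 = 12)
(-39*((11 - 1*8) - 5))*G = -39*((11 - 1*8) - 5)*12 = -39*((11 - 8) - 5)*12 = -39*(3 - 5)*12 = -39*(-2)*12 = 78*12 = 936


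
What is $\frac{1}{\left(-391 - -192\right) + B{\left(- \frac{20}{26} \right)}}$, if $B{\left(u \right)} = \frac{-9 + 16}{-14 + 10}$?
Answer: $- \frac{4}{803} \approx -0.0049813$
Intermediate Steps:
$B{\left(u \right)} = - \frac{7}{4}$ ($B{\left(u \right)} = \frac{7}{-4} = 7 \left(- \frac{1}{4}\right) = - \frac{7}{4}$)
$\frac{1}{\left(-391 - -192\right) + B{\left(- \frac{20}{26} \right)}} = \frac{1}{\left(-391 - -192\right) - \frac{7}{4}} = \frac{1}{\left(-391 + 192\right) - \frac{7}{4}} = \frac{1}{-199 - \frac{7}{4}} = \frac{1}{- \frac{803}{4}} = - \frac{4}{803}$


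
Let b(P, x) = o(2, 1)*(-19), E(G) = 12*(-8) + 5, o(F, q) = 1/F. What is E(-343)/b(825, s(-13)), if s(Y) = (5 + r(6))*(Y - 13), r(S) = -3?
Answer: 182/19 ≈ 9.5789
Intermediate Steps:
E(G) = -91 (E(G) = -96 + 5 = -91)
s(Y) = -26 + 2*Y (s(Y) = (5 - 3)*(Y - 13) = 2*(-13 + Y) = -26 + 2*Y)
b(P, x) = -19/2
E(-343)/b(825, s(-13)) = -91/(-19/2) = -91*(-2/19) = 182/19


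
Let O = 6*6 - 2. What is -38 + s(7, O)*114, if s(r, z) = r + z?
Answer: 4636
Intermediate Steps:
O = 34 (O = 36 - 2 = 34)
-38 + s(7, O)*114 = -38 + (7 + 34)*114 = -38 + 41*114 = -38 + 4674 = 4636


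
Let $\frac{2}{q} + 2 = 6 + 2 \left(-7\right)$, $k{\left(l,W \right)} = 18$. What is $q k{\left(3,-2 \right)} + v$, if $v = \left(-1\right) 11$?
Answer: $- \frac{73}{5} \approx -14.6$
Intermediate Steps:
$v = -11$
$q = - \frac{1}{5}$ ($q = \frac{2}{-2 + \left(6 + 2 \left(-7\right)\right)} = \frac{2}{-2 + \left(6 - 14\right)} = \frac{2}{-2 - 8} = \frac{2}{-10} = 2 \left(- \frac{1}{10}\right) = - \frac{1}{5} \approx -0.2$)
$q k{\left(3,-2 \right)} + v = \left(- \frac{1}{5}\right) 18 - 11 = - \frac{18}{5} - 11 = - \frac{73}{5}$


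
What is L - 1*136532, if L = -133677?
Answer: -270209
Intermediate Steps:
L - 1*136532 = -133677 - 1*136532 = -133677 - 136532 = -270209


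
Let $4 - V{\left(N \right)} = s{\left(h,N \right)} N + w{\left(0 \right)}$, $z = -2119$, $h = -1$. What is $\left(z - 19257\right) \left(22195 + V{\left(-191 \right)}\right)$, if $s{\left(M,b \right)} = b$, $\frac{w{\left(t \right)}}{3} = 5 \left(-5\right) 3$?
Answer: $300482432$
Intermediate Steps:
$w{\left(t \right)} = -225$ ($w{\left(t \right)} = 3 \cdot 5 \left(-5\right) 3 = 3 \left(\left(-25\right) 3\right) = 3 \left(-75\right) = -225$)
$V{\left(N \right)} = 229 - N^{2}$ ($V{\left(N \right)} = 4 - \left(N N - 225\right) = 4 - \left(N^{2} - 225\right) = 4 - \left(-225 + N^{2}\right) = 229 - N^{2}$)
$\left(z - 19257\right) \left(22195 + V{\left(-191 \right)}\right) = \left(-2119 - 19257\right) \left(22195 + \left(229 - \left(-191\right)^{2}\right)\right) = - 21376 \left(22195 + \left(229 - 36481\right)\right) = - 21376 \left(22195 - 36252\right) = \left(-21376\right) \left(-14057\right) = 300482432$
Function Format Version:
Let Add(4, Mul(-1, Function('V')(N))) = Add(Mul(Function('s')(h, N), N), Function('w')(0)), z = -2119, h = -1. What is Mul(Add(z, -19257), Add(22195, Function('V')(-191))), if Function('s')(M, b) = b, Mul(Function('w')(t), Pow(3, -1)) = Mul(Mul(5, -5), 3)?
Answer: 300482432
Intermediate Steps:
Function('w')(t) = -225 (Function('w')(t) = Mul(3, Mul(Mul(5, -5), 3)) = Mul(3, Mul(-25, 3)) = Mul(3, -75) = -225)
Function('V')(N) = Add(229, Mul(-1, Pow(N, 2))) (Function('V')(N) = Add(4, Mul(-1, Add(Mul(N, N), -225))) = Add(4, Mul(-1, Add(Pow(N, 2), -225))) = Add(4, Mul(-1, Add(-225, Pow(N, 2)))) = Add(4, Add(225, Mul(-1, Pow(N, 2)))) = Add(229, Mul(-1, Pow(N, 2))))
Mul(Add(z, -19257), Add(22195, Function('V')(-191))) = Mul(Add(-2119, -19257), Add(22195, Add(229, Mul(-1, Pow(-191, 2))))) = Mul(-21376, Add(22195, Add(229, Mul(-1, 36481)))) = Mul(-21376, Add(22195, Add(229, -36481))) = Mul(-21376, Add(22195, -36252)) = Mul(-21376, -14057) = 300482432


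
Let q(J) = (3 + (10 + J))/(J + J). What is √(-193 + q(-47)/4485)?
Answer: I*√8575861097310/210795 ≈ 13.892*I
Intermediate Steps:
q(J) = (13 + J)/(2*J) (q(J) = (13 + J)/((2*J)) = (13 + J)*(1/(2*J)) = (13 + J)/(2*J))
√(-193 + q(-47)/4485) = √(-193 + ((½)*(13 - 47)/(-47))/4485) = √(-193 + ((½)*(-1/47)*(-34))*(1/4485)) = √(-193 + (17/47)*(1/4485)) = √(-193 + 17/210795) = √(-40683418/210795) = I*√8575861097310/210795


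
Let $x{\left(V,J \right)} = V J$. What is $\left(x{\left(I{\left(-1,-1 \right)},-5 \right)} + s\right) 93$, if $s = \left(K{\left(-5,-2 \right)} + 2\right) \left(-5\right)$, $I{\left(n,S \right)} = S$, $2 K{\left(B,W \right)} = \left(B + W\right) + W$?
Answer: $\frac{3255}{2} \approx 1627.5$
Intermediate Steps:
$K{\left(B,W \right)} = W + \frac{B}{2}$ ($K{\left(B,W \right)} = \frac{\left(B + W\right) + W}{2} = \frac{B + 2 W}{2} = W + \frac{B}{2}$)
$x{\left(V,J \right)} = J V$
$s = \frac{25}{2}$ ($s = \left(\left(-2 + \frac{1}{2} \left(-5\right)\right) + 2\right) \left(-5\right) = \left(\left(-2 - \frac{5}{2}\right) + 2\right) \left(-5\right) = \left(- \frac{9}{2} + 2\right) \left(-5\right) = \left(- \frac{5}{2}\right) \left(-5\right) = \frac{25}{2} \approx 12.5$)
$\left(x{\left(I{\left(-1,-1 \right)},-5 \right)} + s\right) 93 = \left(\left(-5\right) \left(-1\right) + \frac{25}{2}\right) 93 = \left(5 + \frac{25}{2}\right) 93 = \frac{35}{2} \cdot 93 = \frac{3255}{2}$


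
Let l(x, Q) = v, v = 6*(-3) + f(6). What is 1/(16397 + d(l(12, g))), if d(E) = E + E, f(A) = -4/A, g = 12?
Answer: 3/49079 ≈ 6.1126e-5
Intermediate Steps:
v = -56/3 (v = 6*(-3) - 4/6 = -18 - 4*⅙ = -18 - ⅔ = -56/3 ≈ -18.667)
l(x, Q) = -56/3
d(E) = 2*E
1/(16397 + d(l(12, g))) = 1/(16397 + 2*(-56/3)) = 1/(16397 - 112/3) = 1/(49079/3) = 3/49079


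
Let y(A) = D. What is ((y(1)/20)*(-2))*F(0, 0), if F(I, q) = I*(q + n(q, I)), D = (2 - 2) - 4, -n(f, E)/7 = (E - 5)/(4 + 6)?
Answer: 0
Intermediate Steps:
n(f, E) = 7/2 - 7*E/10 (n(f, E) = -7*(E - 5)/(4 + 6) = -7*(-5 + E)/10 = -7*(-½ + E/10) = 7/2 - 7*E/10)
D = -4 (D = 0 - 4 = -4)
y(A) = -4
F(I, q) = I*(7/2 + q - 7*I/10) (F(I, q) = I*(q + (7/2 - 7*I/10)) = I*(7/2 + q - 7*I/10))
((y(1)/20)*(-2))*F(0, 0) = (-4/20*(-2))*((⅒)*0*(35 - 7*0 + 10*0)) = (-4*1/20*(-2))*((⅒)*0*(35 + 0 + 0)) = (-⅕*(-2))*((⅒)*0*35) = (⅖)*0 = 0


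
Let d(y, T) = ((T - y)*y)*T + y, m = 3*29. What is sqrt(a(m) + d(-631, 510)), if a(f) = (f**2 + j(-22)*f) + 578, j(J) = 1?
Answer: I*sqrt(367177607) ≈ 19162.0*I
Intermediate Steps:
m = 87
a(f) = 578 + f + f**2 (a(f) = (f**2 + 1*f) + 578 = (f**2 + f) + 578 = (f + f**2) + 578 = 578 + f + f**2)
d(y, T) = y + T*y*(T - y) (d(y, T) = (y*(T - y))*T + y = T*y*(T - y) + y = y + T*y*(T - y))
sqrt(a(m) + d(-631, 510)) = sqrt((578 + 87 + 87**2) - 631*(1 + 510**2 - 1*510*(-631))) = sqrt((578 + 87 + 7569) - 631*(1 + 260100 + 321810)) = sqrt(8234 - 631*581911) = sqrt(8234 - 367185841) = sqrt(-367177607) = I*sqrt(367177607)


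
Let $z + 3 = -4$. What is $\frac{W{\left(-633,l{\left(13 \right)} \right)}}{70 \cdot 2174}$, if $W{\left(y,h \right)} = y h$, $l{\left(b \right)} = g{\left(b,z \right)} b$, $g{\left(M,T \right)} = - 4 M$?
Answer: $\frac{106977}{38045} \approx 2.8119$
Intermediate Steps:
$z = -7$ ($z = -3 - 4 = -7$)
$l{\left(b \right)} = - 4 b^{2}$ ($l{\left(b \right)} = - 4 b b = - 4 b^{2}$)
$W{\left(y,h \right)} = h y$
$\frac{W{\left(-633,l{\left(13 \right)} \right)}}{70 \cdot 2174} = \frac{- 4 \cdot 13^{2} \left(-633\right)}{70 \cdot 2174} = \frac{\left(-4\right) 169 \left(-633\right)}{152180} = \left(-676\right) \left(-633\right) \frac{1}{152180} = 427908 \cdot \frac{1}{152180} = \frac{106977}{38045}$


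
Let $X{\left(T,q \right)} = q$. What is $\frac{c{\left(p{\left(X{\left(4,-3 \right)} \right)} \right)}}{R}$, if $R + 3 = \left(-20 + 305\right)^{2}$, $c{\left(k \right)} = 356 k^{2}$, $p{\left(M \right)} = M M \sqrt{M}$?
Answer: $- \frac{14418}{13537} \approx -1.0651$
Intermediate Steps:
$p{\left(M \right)} = M^{\frac{5}{2}}$ ($p{\left(M \right)} = M^{2} \sqrt{M} = M^{\frac{5}{2}}$)
$R = 81222$ ($R = -3 + \left(-20 + 305\right)^{2} = -3 + 285^{2} = -3 + 81225 = 81222$)
$\frac{c{\left(p{\left(X{\left(4,-3 \right)} \right)} \right)}}{R} = \frac{356 \left(\left(-3\right)^{\frac{5}{2}}\right)^{2}}{81222} = 356 \left(9 i \sqrt{3}\right)^{2} \cdot \frac{1}{81222} = 356 \left(-243\right) \frac{1}{81222} = \left(-86508\right) \frac{1}{81222} = - \frac{14418}{13537}$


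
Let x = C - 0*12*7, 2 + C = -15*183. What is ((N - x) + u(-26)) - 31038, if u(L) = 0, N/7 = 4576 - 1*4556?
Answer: -28151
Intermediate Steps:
C = -2747 (C = -2 - 15*183 = -2 - 2745 = -2747)
N = 140 (N = 7*(4576 - 1*4556) = 7*(4576 - 4556) = 7*20 = 140)
x = -2747 (x = -2747 - 0*12*7 = -2747 - 0*7 = -2747 - 1*0 = -2747 + 0 = -2747)
((N - x) + u(-26)) - 31038 = ((140 - 1*(-2747)) + 0) - 31038 = ((140 + 2747) + 0) - 31038 = (2887 + 0) - 31038 = 2887 - 31038 = -28151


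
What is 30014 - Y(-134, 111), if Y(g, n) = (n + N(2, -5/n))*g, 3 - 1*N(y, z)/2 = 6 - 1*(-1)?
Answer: 43816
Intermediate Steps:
N(y, z) = -8 (N(y, z) = 6 - 2*(6 - 1*(-1)) = 6 - 2*(6 + 1) = 6 - 2*7 = 6 - 14 = -8)
Y(g, n) = g*(-8 + n) (Y(g, n) = (n - 8)*g = (-8 + n)*g = g*(-8 + n))
30014 - Y(-134, 111) = 30014 - (-134)*(-8 + 111) = 30014 - (-134)*103 = 30014 - 1*(-13802) = 30014 + 13802 = 43816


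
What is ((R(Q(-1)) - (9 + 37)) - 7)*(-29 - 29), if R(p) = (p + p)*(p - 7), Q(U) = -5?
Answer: -3886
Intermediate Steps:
R(p) = 2*p*(-7 + p) (R(p) = (2*p)*(-7 + p) = 2*p*(-7 + p))
((R(Q(-1)) - (9 + 37)) - 7)*(-29 - 29) = ((2*(-5)*(-7 - 5) - (9 + 37)) - 7)*(-29 - 29) = ((2*(-5)*(-12) - 1*46) - 7)*(-58) = ((120 - 46) - 7)*(-58) = (74 - 7)*(-58) = 67*(-58) = -3886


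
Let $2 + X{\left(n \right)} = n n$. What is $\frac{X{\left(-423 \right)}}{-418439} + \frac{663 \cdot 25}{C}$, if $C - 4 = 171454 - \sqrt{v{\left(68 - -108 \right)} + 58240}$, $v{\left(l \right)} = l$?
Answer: $- \frac{290777804374139}{878655767150698} + \frac{16575 \sqrt{3651}}{7349446837} \approx -0.3308$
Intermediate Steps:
$X{\left(n \right)} = -2 + n^{2}$ ($X{\left(n \right)} = -2 + n n = -2 + n^{2}$)
$C = 171458 - 4 \sqrt{3651}$ ($C = 4 + \left(171454 - \sqrt{\left(68 - -108\right) + 58240}\right) = 4 + \left(171454 - \sqrt{\left(68 + 108\right) + 58240}\right) = 4 + \left(171454 - \sqrt{176 + 58240}\right) = 4 + \left(171454 - \sqrt{58416}\right) = 4 + \left(171454 - 4 \sqrt{3651}\right) = 171458 - 4 \sqrt{3651} \approx 1.7122 \cdot 10^{5}$)
$\frac{X{\left(-423 \right)}}{-418439} + \frac{663 \cdot 25}{C} = \frac{-2 + \left(-423\right)^{2}}{-418439} + \frac{663 \cdot 25}{171458 - 4 \sqrt{3651}} = \left(-2 + 178929\right) \left(- \frac{1}{418439}\right) + \frac{16575}{171458 - 4 \sqrt{3651}} = 178927 \left(- \frac{1}{418439}\right) + \frac{16575}{171458 - 4 \sqrt{3651}} = - \frac{25561}{59777} + \frac{16575}{171458 - 4 \sqrt{3651}}$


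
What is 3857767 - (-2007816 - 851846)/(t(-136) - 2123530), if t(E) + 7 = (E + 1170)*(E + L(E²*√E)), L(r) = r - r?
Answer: 8734602728825/2264161 ≈ 3.8578e+6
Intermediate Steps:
L(r) = 0
t(E) = -7 + E*(1170 + E) (t(E) = -7 + (E + 1170)*(E + 0) = -7 + (1170 + E)*E = -7 + E*(1170 + E))
3857767 - (-2007816 - 851846)/(t(-136) - 2123530) = 3857767 - (-2007816 - 851846)/((-7 + (-136)² + 1170*(-136)) - 2123530) = 3857767 - (-2859662)/((-7 + 18496 - 159120) - 2123530) = 3857767 - (-2859662)/(-140631 - 2123530) = 3857767 - (-2859662)/(-2264161) = 3857767 - (-2859662)*(-1)/2264161 = 3857767 - 1*2859662/2264161 = 3857767 - 2859662/2264161 = 8734602728825/2264161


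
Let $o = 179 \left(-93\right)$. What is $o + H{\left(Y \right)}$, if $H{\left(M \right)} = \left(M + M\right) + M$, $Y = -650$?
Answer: $-18597$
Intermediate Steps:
$H{\left(M \right)} = 3 M$ ($H{\left(M \right)} = 2 M + M = 3 M$)
$o = -16647$
$o + H{\left(Y \right)} = -16647 + 3 \left(-650\right) = -16647 - 1950 = -18597$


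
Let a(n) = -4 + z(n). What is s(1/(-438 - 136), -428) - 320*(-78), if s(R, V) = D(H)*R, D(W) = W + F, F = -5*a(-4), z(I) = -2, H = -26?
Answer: 7163518/287 ≈ 24960.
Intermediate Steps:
a(n) = -6 (a(n) = -4 - 2 = -6)
F = 30 (F = -5*(-6) = 30)
D(W) = 30 + W (D(W) = W + 30 = 30 + W)
s(R, V) = 4*R (s(R, V) = (30 - 26)*R = 4*R)
s(1/(-438 - 136), -428) - 320*(-78) = 4/(-438 - 136) - 320*(-78) = 4/(-574) + 24960 = 4*(-1/574) + 24960 = -2/287 + 24960 = 7163518/287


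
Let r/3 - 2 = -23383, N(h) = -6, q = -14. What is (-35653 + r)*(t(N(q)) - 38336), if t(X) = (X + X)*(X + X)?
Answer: 4040560832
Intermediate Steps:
r = -70143 (r = 6 + 3*(-23383) = 6 - 70149 = -70143)
t(X) = 4*X² (t(X) = (2*X)*(2*X) = 4*X²)
(-35653 + r)*(t(N(q)) - 38336) = (-35653 - 70143)*(4*(-6)² - 38336) = -105796*(4*36 - 38336) = -105796*(144 - 38336) = -105796*(-38192) = 4040560832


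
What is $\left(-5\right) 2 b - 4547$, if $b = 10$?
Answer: $-4647$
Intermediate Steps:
$\left(-5\right) 2 b - 4547 = \left(-5\right) 2 \cdot 10 - 4547 = \left(-10\right) 10 - 4547 = -100 - 4547 = -4647$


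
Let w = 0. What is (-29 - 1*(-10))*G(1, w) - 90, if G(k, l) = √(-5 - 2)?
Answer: -90 - 19*I*√7 ≈ -90.0 - 50.269*I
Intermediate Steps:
G(k, l) = I*√7 (G(k, l) = √(-7) = I*√7)
(-29 - 1*(-10))*G(1, w) - 90 = (-29 - 1*(-10))*(I*√7) - 90 = (-29 + 10)*(I*√7) - 90 = -19*I*√7 - 90 = -90 - 19*I*√7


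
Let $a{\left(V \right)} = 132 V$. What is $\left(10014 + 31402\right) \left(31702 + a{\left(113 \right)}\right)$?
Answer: $1930731088$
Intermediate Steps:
$\left(10014 + 31402\right) \left(31702 + a{\left(113 \right)}\right) = \left(10014 + 31402\right) \left(31702 + 132 \cdot 113\right) = 41416 \left(31702 + 14916\right) = 41416 \cdot 46618 = 1930731088$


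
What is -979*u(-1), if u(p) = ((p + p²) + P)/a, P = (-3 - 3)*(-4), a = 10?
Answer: -11748/5 ≈ -2349.6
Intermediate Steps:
P = 24 (P = -6*(-4) = 24)
u(p) = 12/5 + p/10 + p²/10 (u(p) = ((p + p²) + 24)/10 = (24 + p + p²)*(⅒) = 12/5 + p/10 + p²/10)
-979*u(-1) = -979*(12/5 + (⅒)*(-1) + (⅒)*(-1)²) = -979*(12/5 - ⅒ + (⅒)*1) = -979*(12/5 - ⅒ + ⅒) = -979*12/5 = -11748/5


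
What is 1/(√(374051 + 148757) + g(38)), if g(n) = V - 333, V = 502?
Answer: -13/38019 + 2*√130702/494247 ≈ 0.0011210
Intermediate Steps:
g(n) = 169 (g(n) = 502 - 333 = 169)
1/(√(374051 + 148757) + g(38)) = 1/(√(374051 + 148757) + 169) = 1/(√522808 + 169) = 1/(2*√130702 + 169) = 1/(169 + 2*√130702)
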